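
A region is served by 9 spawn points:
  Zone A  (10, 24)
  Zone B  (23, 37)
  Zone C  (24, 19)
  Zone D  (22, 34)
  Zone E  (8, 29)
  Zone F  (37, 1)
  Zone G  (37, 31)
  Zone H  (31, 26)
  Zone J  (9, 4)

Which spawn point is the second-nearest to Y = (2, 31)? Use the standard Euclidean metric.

Squared Euclidean distances:
d²(Y, Zone A) = 64 + 49 = 113
d²(Y, Zone B) = 441 + 36 = 477
d²(Y, Zone C) = 484 + 144 = 628
d²(Y, Zone D) = 400 + 9 = 409
d²(Y, Zone E) = 36 + 4 = 40
d²(Y, Zone F) = 1225 + 900 = 2125
d²(Y, Zone G) = 1225 + 0 = 1225
d²(Y, Zone H) = 841 + 25 = 866
d²(Y, Zone J) = 49 + 729 = 778
Sorted ascending: Zone E, Zone A, Zone D, … — the second-nearest is Zone A.

Zone A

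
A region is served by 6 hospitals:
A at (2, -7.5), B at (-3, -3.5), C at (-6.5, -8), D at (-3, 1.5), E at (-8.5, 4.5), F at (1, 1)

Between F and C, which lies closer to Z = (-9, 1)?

Compare squared distances:
|ZF|² = (-9−1)² + (1−1)² = 100 + 0 = 100
|ZC|² = (-9−(-6.5))² + (1−(-8))² = 6.25 + 81 = 87.25
100 > 87.25, so C is closer.

C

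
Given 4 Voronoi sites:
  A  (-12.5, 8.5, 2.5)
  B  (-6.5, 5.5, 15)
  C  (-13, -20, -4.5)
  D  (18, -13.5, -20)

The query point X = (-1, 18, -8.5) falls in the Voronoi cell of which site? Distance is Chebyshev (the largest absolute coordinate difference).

A

d(X,A) = max(11.5, 9.5, 11) = 11.5
d(X,B) = max(5.5, 12.5, 23.5) = 23.5
d(X,C) = max(12, 38, 4) = 38
d(X,D) = max(19, 31.5, 11.5) = 31.5
A is nearest.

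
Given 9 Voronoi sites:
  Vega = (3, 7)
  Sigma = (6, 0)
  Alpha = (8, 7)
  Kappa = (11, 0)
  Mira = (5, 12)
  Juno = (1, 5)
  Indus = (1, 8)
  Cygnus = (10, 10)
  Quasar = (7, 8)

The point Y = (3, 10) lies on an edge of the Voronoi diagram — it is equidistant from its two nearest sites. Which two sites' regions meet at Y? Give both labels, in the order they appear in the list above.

Mira and Indus

Squared distances from Y to each site:
d²(Y, Vega) = 0 + 9 = 9
d²(Y, Sigma) = 9 + 100 = 109
d²(Y, Alpha) = 25 + 9 = 34
d²(Y, Kappa) = 64 + 100 = 164
d²(Y, Mira) = 4 + 4 = 8
d²(Y, Juno) = 4 + 25 = 29
d²(Y, Indus) = 4 + 4 = 8
d²(Y, Cygnus) = 49 + 0 = 49
d²(Y, Quasar) = 16 + 4 = 20
Y is equidistant from Mira and Indus (both at squared distance 8), and every other site is strictly farther — so Y lies on the Mira–Indus Voronoi edge.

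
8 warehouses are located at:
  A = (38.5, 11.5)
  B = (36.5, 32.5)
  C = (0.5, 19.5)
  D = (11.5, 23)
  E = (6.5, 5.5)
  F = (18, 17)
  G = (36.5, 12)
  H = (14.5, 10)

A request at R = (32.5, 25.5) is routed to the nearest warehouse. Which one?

B

Compare squared distances (the ordering matches that of the actual distances):
|RA|² = 36 + 196 = 232
|RB|² = 16 + 49 = 65
|RC|² = 1024 + 36 = 1060
|RD|² = 441 + 6.25 = 447.25
|RE|² = 676 + 400 = 1076
|RF|² = 210.25 + 72.25 = 282.5
|RG|² = 16 + 182.25 = 198.25
|RH|² = 324 + 240.25 = 564.25
B is nearest.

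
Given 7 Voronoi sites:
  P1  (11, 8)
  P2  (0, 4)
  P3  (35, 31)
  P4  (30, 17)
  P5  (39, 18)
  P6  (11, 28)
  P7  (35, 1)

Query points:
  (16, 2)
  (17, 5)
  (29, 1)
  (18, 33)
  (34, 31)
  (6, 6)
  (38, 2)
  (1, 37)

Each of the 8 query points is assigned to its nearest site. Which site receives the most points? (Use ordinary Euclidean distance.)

P1

(16, 2) — d² to each: P1:61, P2:260, P3:1202, P4:421, P5:785, P6:701, P7:362 → nearest is P1
(17, 5) — d² to each: P1:45, P2:290, P3:1000, P4:313, P5:653, P6:565, P7:340 → nearest is P1
(29, 1) — d² to each: P1:373, P2:850, P3:936, P4:257, P5:389, P6:1053, P7:36 → nearest is P7
(18, 33) — d² to each: P1:674, P2:1165, P3:293, P4:400, P5:666, P6:74, P7:1313 → nearest is P6
(34, 31) — d² to each: P1:1058, P2:1885, P3:1, P4:212, P5:194, P6:538, P7:901 → nearest is P3
(6, 6) — d² to each: P1:29, P2:40, P3:1466, P4:697, P5:1233, P6:509, P7:866 → nearest is P1
(38, 2) — d² to each: P1:765, P2:1448, P3:850, P4:289, P5:257, P6:1405, P7:10 → nearest is P7
(1, 37) — d² to each: P1:941, P2:1090, P3:1192, P4:1241, P5:1805, P6:181, P7:2452 → nearest is P6
Tally — P1:3, P3:1, P6:2, P7:2. P1 captures the most (3).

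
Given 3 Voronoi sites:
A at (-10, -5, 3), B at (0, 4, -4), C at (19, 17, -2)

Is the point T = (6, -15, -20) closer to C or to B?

Compare squared distances:
|TC|² = (6−19)² + (-15−17)² + (-20−(-2))² = 169 + 1024 + 324 = 1517
|TB|² = (6−0)² + (-15−4)² + (-20−(-4))² = 36 + 361 + 256 = 653
1517 > 653, so B is closer.

B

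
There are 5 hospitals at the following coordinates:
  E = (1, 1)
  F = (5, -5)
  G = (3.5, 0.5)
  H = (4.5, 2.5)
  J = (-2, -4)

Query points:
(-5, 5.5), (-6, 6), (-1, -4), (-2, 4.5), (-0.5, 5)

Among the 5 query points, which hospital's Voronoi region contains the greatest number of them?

E

(-5, 5.5) — d² to each: E:56.25, F:210.25, G:97.25, H:99.25, J:99.25 → nearest is E
(-6, 6) — d² to each: E:74, F:242, G:120.5, H:122.5, J:116 → nearest is E
(-1, -4) — d² to each: E:29, F:37, G:40.5, H:72.5, J:1 → nearest is J
(-2, 4.5) — d² to each: E:21.25, F:139.25, G:46.25, H:46.25, J:72.25 → nearest is E
(-0.5, 5) — d² to each: E:18.25, F:130.25, G:36.25, H:31.25, J:83.25 → nearest is E
Tally — E:4, J:1. E captures the most (4).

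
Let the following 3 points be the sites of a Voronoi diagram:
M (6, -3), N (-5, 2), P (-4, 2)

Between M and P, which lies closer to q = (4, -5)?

M

Compare squared distances:
|qM|² = (4−6)² + (-5−(-3))² = 4 + 4 = 8
|qP|² = (4−(-4))² + (-5−2)² = 64 + 49 = 113
8 < 113, so M is closer.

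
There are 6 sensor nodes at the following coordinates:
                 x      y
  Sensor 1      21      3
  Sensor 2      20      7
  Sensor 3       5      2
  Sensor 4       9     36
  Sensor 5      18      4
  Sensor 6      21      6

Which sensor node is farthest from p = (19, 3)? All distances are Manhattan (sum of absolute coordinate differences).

d(p, Sensor 1) = 2 + 0 = 2
d(p, Sensor 2) = 1 + 4 = 5
d(p, Sensor 3) = 14 + 1 = 15
d(p, Sensor 4) = 10 + 33 = 43
d(p, Sensor 5) = 1 + 1 = 2
d(p, Sensor 6) = 2 + 3 = 5
The largest is to Sensor 4.

Sensor 4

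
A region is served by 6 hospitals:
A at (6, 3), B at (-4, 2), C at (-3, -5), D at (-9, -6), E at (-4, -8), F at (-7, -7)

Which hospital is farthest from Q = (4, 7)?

D

Since √ is increasing, it suffices to compare squared distances:
|QA|² = 4 + 16 = 20
|QB|² = 64 + 25 = 89
|QC|² = 49 + 144 = 193
|QD|² = 169 + 169 = 338
|QE|² = 64 + 225 = 289
|QF|² = 121 + 196 = 317
The largest is to D.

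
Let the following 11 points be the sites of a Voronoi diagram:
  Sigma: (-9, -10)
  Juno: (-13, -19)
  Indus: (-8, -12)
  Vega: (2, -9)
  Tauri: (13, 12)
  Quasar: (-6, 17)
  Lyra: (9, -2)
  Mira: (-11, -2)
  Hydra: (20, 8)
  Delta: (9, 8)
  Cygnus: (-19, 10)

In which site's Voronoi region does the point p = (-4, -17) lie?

Compare squared distances (the ordering matches that of the actual distances):
d²(p, Sigma) = 25 + 49 = 74
d²(p, Juno) = 81 + 4 = 85
d²(p, Indus) = 16 + 25 = 41
d²(p, Vega) = 36 + 64 = 100
d²(p, Tauri) = 289 + 841 = 1130
d²(p, Quasar) = 4 + 1156 = 1160
d²(p, Lyra) = 169 + 225 = 394
d²(p, Mira) = 49 + 225 = 274
d²(p, Hydra) = 576 + 625 = 1201
d²(p, Delta) = 169 + 625 = 794
d²(p, Cygnus) = 225 + 729 = 954
Indus is nearest.

Indus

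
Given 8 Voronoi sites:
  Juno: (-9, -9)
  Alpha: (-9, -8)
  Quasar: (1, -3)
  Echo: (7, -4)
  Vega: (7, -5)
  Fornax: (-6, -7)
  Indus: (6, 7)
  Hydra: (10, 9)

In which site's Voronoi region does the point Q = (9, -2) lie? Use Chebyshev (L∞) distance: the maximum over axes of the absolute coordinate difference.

Echo

d(Q, Juno) = max(18, 7) = 18
d(Q, Alpha) = max(18, 6) = 18
d(Q, Quasar) = max(8, 1) = 8
d(Q, Echo) = max(2, 2) = 2
d(Q, Vega) = max(2, 3) = 3
d(Q, Fornax) = max(15, 5) = 15
d(Q, Indus) = max(3, 9) = 9
d(Q, Hydra) = max(1, 11) = 11
The smallest is to Echo, so Q lies in the Voronoi region of Echo.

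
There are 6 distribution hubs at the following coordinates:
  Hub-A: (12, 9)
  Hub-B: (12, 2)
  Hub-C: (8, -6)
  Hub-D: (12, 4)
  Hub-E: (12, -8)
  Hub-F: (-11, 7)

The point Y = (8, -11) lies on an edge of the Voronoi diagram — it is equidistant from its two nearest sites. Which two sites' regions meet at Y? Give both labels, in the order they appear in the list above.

Hub-C and Hub-E

Squared distances from Y to each site:
d²(Y, Hub-A) = (8−12)² + (-11−9)² = 16 + 400 = 416
d²(Y, Hub-B) = (8−12)² + (-11−2)² = 16 + 169 = 185
d²(Y, Hub-C) = (8−8)² + (-11−(-6))² = 0 + 25 = 25
d²(Y, Hub-D) = (8−12)² + (-11−4)² = 16 + 225 = 241
d²(Y, Hub-E) = (8−12)² + (-11−(-8))² = 16 + 9 = 25
d²(Y, Hub-F) = (8−(-11))² + (-11−7)² = 361 + 324 = 685
Y is equidistant from Hub-C and Hub-E (both at squared distance 25), and every other site is strictly farther — so Y lies on the Hub-C–Hub-E Voronoi edge.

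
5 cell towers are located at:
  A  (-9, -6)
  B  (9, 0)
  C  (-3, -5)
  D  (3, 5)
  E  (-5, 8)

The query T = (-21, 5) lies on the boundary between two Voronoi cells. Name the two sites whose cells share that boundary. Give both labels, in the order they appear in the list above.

Squared distances from T to each site:
|TA|² = (-21−(-9))² + (5−(-6))² = 144 + 121 = 265
|TB|² = (-21−9)² + (5−0)² = 900 + 25 = 925
|TC|² = (-21−(-3))² + (5−(-5))² = 324 + 100 = 424
|TD|² = (-21−3)² + (5−5)² = 576 + 0 = 576
|TE|² = (-21−(-5))² + (5−8)² = 256 + 9 = 265
T is equidistant from A and E (both at squared distance 265), and every other site is strictly farther — so T lies on the A–E Voronoi edge.

A and E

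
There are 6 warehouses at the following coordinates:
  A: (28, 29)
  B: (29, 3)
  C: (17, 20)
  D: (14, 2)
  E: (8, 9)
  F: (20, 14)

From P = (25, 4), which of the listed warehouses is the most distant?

Squared Euclidean distances:
|PA|² = (25−28)² + (4−29)² = 9 + 625 = 634
|PB|² = (25−29)² + (4−3)² = 16 + 1 = 17
|PC|² = (25−17)² + (4−20)² = 64 + 256 = 320
|PD|² = (25−14)² + (4−2)² = 121 + 4 = 125
|PE|² = (25−8)² + (4−9)² = 289 + 25 = 314
|PF|² = (25−20)² + (4−14)² = 25 + 100 = 125
The largest is to A.

A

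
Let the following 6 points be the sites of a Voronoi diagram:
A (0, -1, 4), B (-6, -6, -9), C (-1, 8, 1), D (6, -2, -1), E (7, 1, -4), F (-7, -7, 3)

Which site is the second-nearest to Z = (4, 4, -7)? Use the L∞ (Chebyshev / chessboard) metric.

D

d(Z,A) = max(4, 5, 11) = 11
d(Z,B) = max(10, 10, 2) = 10
d(Z,C) = max(5, 4, 8) = 8
d(Z,D) = max(2, 6, 6) = 6
d(Z,E) = max(3, 3, 3) = 3
d(Z,F) = max(11, 11, 10) = 11
Sorted ascending: E, D, C, … — the second-nearest is D.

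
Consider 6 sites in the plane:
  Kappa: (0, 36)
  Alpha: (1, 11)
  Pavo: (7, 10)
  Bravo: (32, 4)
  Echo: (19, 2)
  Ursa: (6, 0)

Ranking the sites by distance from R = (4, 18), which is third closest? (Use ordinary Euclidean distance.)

Ursa

Squared Euclidean distances:
d²(R, Kappa) = 16 + 324 = 340
d²(R, Alpha) = 9 + 49 = 58
d²(R, Pavo) = 9 + 64 = 73
d²(R, Bravo) = 784 + 196 = 980
d²(R, Echo) = 225 + 256 = 481
d²(R, Ursa) = 4 + 324 = 328
Sorted ascending: Alpha, Pavo, Ursa, Kappa, … — the third-nearest is Ursa.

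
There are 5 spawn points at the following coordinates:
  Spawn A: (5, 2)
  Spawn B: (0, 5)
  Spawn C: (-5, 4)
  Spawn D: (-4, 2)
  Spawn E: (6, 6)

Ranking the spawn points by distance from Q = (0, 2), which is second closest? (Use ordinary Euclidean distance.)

Spawn D

Compare squared distances (the ordering matches that of the actual distances):
d²(Q, Spawn A) = (0−5)² + (2−2)² = 25 + 0 = 25
d²(Q, Spawn B) = (0−0)² + (2−5)² = 0 + 9 = 9
d²(Q, Spawn C) = (0−(-5))² + (2−4)² = 25 + 4 = 29
d²(Q, Spawn D) = (0−(-4))² + (2−2)² = 16 + 0 = 16
d²(Q, Spawn E) = (0−6)² + (2−6)² = 36 + 16 = 52
Sorted ascending: Spawn B, Spawn D, Spawn A, … — the second-nearest is Spawn D.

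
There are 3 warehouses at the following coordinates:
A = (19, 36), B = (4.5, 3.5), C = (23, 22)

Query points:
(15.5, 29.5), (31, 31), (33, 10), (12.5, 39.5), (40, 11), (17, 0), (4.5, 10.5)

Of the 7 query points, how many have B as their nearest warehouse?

2

(15.5, 29.5) — d² to each: A:54.5, B:797, C:112.5 → nearest is A
(31, 31) — d² to each: A:169, B:1458.5, C:145 → nearest is C
(33, 10) — d² to each: A:872, B:854.5, C:244 → nearest is C
(12.5, 39.5) — d² to each: A:54.5, B:1360, C:416.5 → nearest is A
(40, 11) — d² to each: A:1066, B:1316.5, C:410 → nearest is C
(17, 0) — d² to each: A:1300, B:168.5, C:520 → nearest is B
(4.5, 10.5) — d² to each: A:860.5, B:49, C:474.5 → nearest is B
2 of the 7 points have B as nearest.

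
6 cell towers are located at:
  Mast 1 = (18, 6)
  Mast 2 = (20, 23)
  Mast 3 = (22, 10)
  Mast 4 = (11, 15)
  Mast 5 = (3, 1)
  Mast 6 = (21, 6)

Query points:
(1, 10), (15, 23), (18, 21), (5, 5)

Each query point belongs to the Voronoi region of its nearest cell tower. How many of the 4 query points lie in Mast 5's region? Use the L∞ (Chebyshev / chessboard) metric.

2

(1, 10) — d to each: Mast 1:17, Mast 2:19, Mast 3:21, Mast 4:10, Mast 5:9, Mast 6:20 → nearest is Mast 5
(15, 23) — d to each: Mast 1:17, Mast 2:5, Mast 3:13, Mast 4:8, Mast 5:22, Mast 6:17 → nearest is Mast 2
(18, 21) — d to each: Mast 1:15, Mast 2:2, Mast 3:11, Mast 4:7, Mast 5:20, Mast 6:15 → nearest is Mast 2
(5, 5) — d to each: Mast 1:13, Mast 2:18, Mast 3:17, Mast 4:10, Mast 5:4, Mast 6:16 → nearest is Mast 5
2 of the 4 points have Mast 5 as nearest.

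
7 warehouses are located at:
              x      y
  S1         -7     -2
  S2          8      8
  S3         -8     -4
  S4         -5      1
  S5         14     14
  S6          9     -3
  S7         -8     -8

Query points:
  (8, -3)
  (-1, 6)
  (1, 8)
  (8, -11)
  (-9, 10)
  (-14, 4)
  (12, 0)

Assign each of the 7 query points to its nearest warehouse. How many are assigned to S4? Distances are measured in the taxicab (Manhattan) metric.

3

(8, -3) — d to each: S1:16, S2:11, S3:17, S4:17, S5:23, S6:1, S7:21 → nearest is S6
(-1, 6) — d to each: S1:14, S2:11, S3:17, S4:9, S5:23, S6:19, S7:21 → nearest is S4
(1, 8) — d to each: S1:18, S2:7, S3:21, S4:13, S5:19, S6:19, S7:25 → nearest is S2
(8, -11) — d to each: S1:24, S2:19, S3:23, S4:25, S5:31, S6:9, S7:19 → nearest is S6
(-9, 10) — d to each: S1:14, S2:19, S3:15, S4:13, S5:27, S6:31, S7:19 → nearest is S4
(-14, 4) — d to each: S1:13, S2:26, S3:14, S4:12, S5:38, S6:30, S7:18 → nearest is S4
(12, 0) — d to each: S1:21, S2:12, S3:24, S4:18, S5:16, S6:6, S7:28 → nearest is S6
3 of the 7 points have S4 as nearest.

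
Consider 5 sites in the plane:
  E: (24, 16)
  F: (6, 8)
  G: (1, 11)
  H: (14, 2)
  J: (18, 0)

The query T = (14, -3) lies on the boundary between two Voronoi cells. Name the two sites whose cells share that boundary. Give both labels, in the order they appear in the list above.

Squared distances from T to each site:
|TE|² = (14−24)² + (-3−16)² = 100 + 361 = 461
|TF|² = (14−6)² + (-3−8)² = 64 + 121 = 185
|TG|² = (14−1)² + (-3−11)² = 169 + 196 = 365
|TH|² = (14−14)² + (-3−2)² = 0 + 25 = 25
|TJ|² = (14−18)² + (-3−0)² = 16 + 9 = 25
T is equidistant from H and J (both at squared distance 25), and every other site is strictly farther — so T lies on the H–J Voronoi edge.

H and J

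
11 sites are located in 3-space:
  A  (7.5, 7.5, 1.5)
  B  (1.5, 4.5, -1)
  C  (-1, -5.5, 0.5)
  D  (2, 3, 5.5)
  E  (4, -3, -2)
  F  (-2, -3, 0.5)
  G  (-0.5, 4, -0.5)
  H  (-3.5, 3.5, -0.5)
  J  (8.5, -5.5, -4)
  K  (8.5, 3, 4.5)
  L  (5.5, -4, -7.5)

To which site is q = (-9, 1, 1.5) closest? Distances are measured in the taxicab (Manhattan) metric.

H

d(q,A) = 16.5 + 6.5 + 0 = 23
d(q,B) = 10.5 + 3.5 + 2.5 = 16.5
d(q,C) = 8 + 6.5 + 1 = 15.5
d(q,D) = 11 + 2 + 4 = 17
d(q,E) = 13 + 4 + 3.5 = 20.5
d(q,F) = 7 + 4 + 1 = 12
d(q,G) = 8.5 + 3 + 2 = 13.5
d(q,H) = 5.5 + 2.5 + 2 = 10
d(q,J) = 17.5 + 6.5 + 5.5 = 29.5
d(q,K) = 17.5 + 2 + 3 = 22.5
d(q,L) = 14.5 + 5 + 9 = 28.5
Minimum is at H.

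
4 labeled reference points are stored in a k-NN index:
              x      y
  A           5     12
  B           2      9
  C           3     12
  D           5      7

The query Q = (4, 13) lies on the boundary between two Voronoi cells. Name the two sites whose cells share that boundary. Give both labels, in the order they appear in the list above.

A and C

Squared distances from Q to each site:
|QA|² = (4−5)² + (13−12)² = 1 + 1 = 2
|QB|² = (4−2)² + (13−9)² = 4 + 16 = 20
|QC|² = (4−3)² + (13−12)² = 1 + 1 = 2
|QD|² = (4−5)² + (13−7)² = 1 + 36 = 37
Q is equidistant from A and C (both at squared distance 2), and every other site is strictly farther — so Q lies on the A–C Voronoi edge.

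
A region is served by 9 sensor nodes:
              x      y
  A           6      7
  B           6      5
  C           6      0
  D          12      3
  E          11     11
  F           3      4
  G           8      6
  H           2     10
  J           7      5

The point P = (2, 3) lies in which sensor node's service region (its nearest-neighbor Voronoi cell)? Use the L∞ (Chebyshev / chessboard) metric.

d(P,A) = max(4, 4) = 4
d(P,B) = max(4, 2) = 4
d(P,C) = max(4, 3) = 4
d(P,D) = max(10, 0) = 10
d(P,E) = max(9, 8) = 9
d(P,F) = max(1, 1) = 1
d(P,G) = max(6, 3) = 6
d(P,H) = max(0, 7) = 7
d(P,J) = max(5, 2) = 5
The smallest is to F, so P lies in the Voronoi region of F.

F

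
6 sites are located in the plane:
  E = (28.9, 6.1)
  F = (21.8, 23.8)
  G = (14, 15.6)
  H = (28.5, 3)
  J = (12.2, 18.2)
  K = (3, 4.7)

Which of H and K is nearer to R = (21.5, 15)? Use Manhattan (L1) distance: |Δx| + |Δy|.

H

d(R,H) = |21.5−28.5| + |15−3| = 7 + 12 = 19
d(R,K) = |21.5−3| + |15−4.7| = 18.5 + 10.3 = 28.8
19 < 28.8, so H is closer.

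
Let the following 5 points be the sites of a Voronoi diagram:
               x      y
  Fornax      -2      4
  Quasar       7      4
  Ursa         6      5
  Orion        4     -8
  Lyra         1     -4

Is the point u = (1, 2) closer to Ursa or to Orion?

Compare squared distances:
d²(u, Ursa) = (1−6)² + (2−5)² = 25 + 9 = 34
d²(u, Orion) = (1−4)² + (2−(-8))² = 9 + 100 = 109
34 < 109, so Ursa is closer.

Ursa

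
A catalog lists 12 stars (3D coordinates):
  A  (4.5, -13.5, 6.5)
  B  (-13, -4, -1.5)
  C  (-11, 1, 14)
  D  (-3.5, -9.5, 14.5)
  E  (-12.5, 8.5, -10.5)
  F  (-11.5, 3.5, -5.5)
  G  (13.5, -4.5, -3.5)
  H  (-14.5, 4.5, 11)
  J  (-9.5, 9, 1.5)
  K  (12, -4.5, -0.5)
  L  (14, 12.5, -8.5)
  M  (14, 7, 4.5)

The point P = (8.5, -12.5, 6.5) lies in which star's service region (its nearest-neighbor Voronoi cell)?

Since √ is increasing, it suffices to compare squared distances:
|PA|² = 16 + 1 + 0 = 17
|PB|² = 462.25 + 72.25 + 64 = 598.5
|PC|² = 380.25 + 182.25 + 56.25 = 618.75
|PD|² = 144 + 9 + 64 = 217
|PE|² = 441 + 441 + 289 = 1171
|PF|² = 400 + 256 + 144 = 800
|PG|² = 25 + 64 + 100 = 189
|PH|² = 529 + 289 + 20.25 = 838.25
|PJ|² = 324 + 462.25 + 25 = 811.25
|PK|² = 12.25 + 64 + 49 = 125.25
|PL|² = 30.25 + 625 + 225 = 880.25
|PM|² = 30.25 + 380.25 + 4 = 414.5
The smallest is to A, so P lies in the Voronoi region of A.

A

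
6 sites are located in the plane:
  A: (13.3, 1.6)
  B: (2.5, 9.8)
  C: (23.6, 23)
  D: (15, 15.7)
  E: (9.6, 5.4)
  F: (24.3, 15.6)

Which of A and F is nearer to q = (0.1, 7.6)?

Compare squared distances:
|qA|² = (0.1−13.3)² + (7.6−1.6)² = 174.24 + 36 = 210.24
|qF|² = (0.1−24.3)² + (7.6−15.6)² = 585.64 + 64 = 649.64
210.24 < 649.64, so A is closer.

A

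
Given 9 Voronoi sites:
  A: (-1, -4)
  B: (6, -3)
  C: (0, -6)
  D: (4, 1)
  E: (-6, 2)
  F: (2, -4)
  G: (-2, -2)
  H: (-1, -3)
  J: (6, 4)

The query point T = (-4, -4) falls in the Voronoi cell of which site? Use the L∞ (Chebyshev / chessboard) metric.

d(T,A) = max(3, 0) = 3
d(T,B) = max(10, 1) = 10
d(T,C) = max(4, 2) = 4
d(T,D) = max(8, 5) = 8
d(T,E) = max(2, 6) = 6
d(T,F) = max(6, 0) = 6
d(T,G) = max(2, 2) = 2
d(T,H) = max(3, 1) = 3
d(T,J) = max(10, 8) = 10
G is nearest.

G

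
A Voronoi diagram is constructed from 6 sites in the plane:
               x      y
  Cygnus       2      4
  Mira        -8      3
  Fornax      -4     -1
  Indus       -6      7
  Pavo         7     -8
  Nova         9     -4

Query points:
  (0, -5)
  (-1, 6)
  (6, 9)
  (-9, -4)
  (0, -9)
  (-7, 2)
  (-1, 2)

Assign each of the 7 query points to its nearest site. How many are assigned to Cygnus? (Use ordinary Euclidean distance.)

3

(0, -5) — d² to each: Cygnus:85, Mira:128, Fornax:32, Indus:180, Pavo:58, Nova:82 → nearest is Fornax
(-1, 6) — d² to each: Cygnus:13, Mira:58, Fornax:58, Indus:26, Pavo:260, Nova:200 → nearest is Cygnus
(6, 9) — d² to each: Cygnus:41, Mira:232, Fornax:200, Indus:148, Pavo:290, Nova:178 → nearest is Cygnus
(-9, -4) — d² to each: Cygnus:185, Mira:50, Fornax:34, Indus:130, Pavo:272, Nova:324 → nearest is Fornax
(0, -9) — d² to each: Cygnus:173, Mira:208, Fornax:80, Indus:292, Pavo:50, Nova:106 → nearest is Pavo
(-7, 2) — d² to each: Cygnus:85, Mira:2, Fornax:18, Indus:26, Pavo:296, Nova:292 → nearest is Mira
(-1, 2) — d² to each: Cygnus:13, Mira:50, Fornax:18, Indus:50, Pavo:164, Nova:136 → nearest is Cygnus
3 of the 7 points have Cygnus as nearest.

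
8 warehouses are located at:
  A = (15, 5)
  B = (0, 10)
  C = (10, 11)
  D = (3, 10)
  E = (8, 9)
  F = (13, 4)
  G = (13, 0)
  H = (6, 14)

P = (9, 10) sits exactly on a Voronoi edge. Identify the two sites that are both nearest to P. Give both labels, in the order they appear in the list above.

C and E

Squared distances from P to each site:
|PA|² = (9−15)² + (10−5)² = 36 + 25 = 61
|PB|² = (9−0)² + (10−10)² = 81 + 0 = 81
|PC|² = (9−10)² + (10−11)² = 1 + 1 = 2
|PD|² = (9−3)² + (10−10)² = 36 + 0 = 36
|PE|² = (9−8)² + (10−9)² = 1 + 1 = 2
|PF|² = (9−13)² + (10−4)² = 16 + 36 = 52
|PG|² = (9−13)² + (10−0)² = 16 + 100 = 116
|PH|² = (9−6)² + (10−14)² = 9 + 16 = 25
P is equidistant from C and E (both at squared distance 2), and every other site is strictly farther — so P lies on the C–E Voronoi edge.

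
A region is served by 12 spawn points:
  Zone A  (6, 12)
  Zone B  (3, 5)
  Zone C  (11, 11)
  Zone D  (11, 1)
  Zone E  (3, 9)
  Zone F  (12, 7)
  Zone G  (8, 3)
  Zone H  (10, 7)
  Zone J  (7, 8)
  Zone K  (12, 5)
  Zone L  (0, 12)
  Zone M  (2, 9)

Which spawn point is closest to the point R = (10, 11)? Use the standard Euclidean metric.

Zone C

Squared Euclidean distances:
d²(R, Zone A) = (10−6)² + (11−12)² = 16 + 1 = 17
d²(R, Zone B) = (10−3)² + (11−5)² = 49 + 36 = 85
d²(R, Zone C) = (10−11)² + (11−11)² = 1 + 0 = 1
d²(R, Zone D) = (10−11)² + (11−1)² = 1 + 100 = 101
d²(R, Zone E) = (10−3)² + (11−9)² = 49 + 4 = 53
d²(R, Zone F) = (10−12)² + (11−7)² = 4 + 16 = 20
d²(R, Zone G) = (10−8)² + (11−3)² = 4 + 64 = 68
d²(R, Zone H) = (10−10)² + (11−7)² = 0 + 16 = 16
d²(R, Zone J) = (10−7)² + (11−8)² = 9 + 9 = 18
d²(R, Zone K) = (10−12)² + (11−5)² = 4 + 36 = 40
d²(R, Zone L) = (10−0)² + (11−12)² = 100 + 1 = 101
d²(R, Zone M) = (10−2)² + (11−9)² = 64 + 4 = 68
Minimum is at Zone C.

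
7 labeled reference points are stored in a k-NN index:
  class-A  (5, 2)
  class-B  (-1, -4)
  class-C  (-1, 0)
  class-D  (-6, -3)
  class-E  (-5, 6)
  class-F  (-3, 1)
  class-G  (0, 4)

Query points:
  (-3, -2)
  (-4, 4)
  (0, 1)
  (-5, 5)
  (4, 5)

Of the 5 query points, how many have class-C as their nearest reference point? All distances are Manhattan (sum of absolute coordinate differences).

1

(-3, -2) — d to each: class-A:12, class-B:4, class-C:4, class-D:4, class-E:10, class-F:3, class-G:9 → nearest is class-F
(-4, 4) — d to each: class-A:11, class-B:11, class-C:7, class-D:9, class-E:3, class-F:4, class-G:4 → nearest is class-E
(0, 1) — d to each: class-A:6, class-B:6, class-C:2, class-D:10, class-E:10, class-F:3, class-G:3 → nearest is class-C
(-5, 5) — d to each: class-A:13, class-B:13, class-C:9, class-D:9, class-E:1, class-F:6, class-G:6 → nearest is class-E
(4, 5) — d to each: class-A:4, class-B:14, class-C:10, class-D:18, class-E:10, class-F:11, class-G:5 → nearest is class-A
1 of the 5 points has class-C as nearest.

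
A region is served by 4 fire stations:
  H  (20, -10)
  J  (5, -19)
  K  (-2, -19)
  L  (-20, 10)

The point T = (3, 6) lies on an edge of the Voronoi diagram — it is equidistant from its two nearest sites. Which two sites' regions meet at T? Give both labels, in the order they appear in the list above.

Squared distances from T to each site:
|TH|² = (3−20)² + (6−(-10))² = 289 + 256 = 545
|TJ|² = (3−5)² + (6−(-19))² = 4 + 625 = 629
|TK|² = (3−(-2))² + (6−(-19))² = 25 + 625 = 650
|TL|² = (3−(-20))² + (6−10)² = 529 + 16 = 545
T is equidistant from H and L (both at squared distance 545), and every other site is strictly farther — so T lies on the H–L Voronoi edge.

H and L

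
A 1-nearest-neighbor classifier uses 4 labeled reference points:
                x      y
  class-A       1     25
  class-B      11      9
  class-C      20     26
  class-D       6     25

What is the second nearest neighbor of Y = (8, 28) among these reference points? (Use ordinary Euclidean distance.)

Since √ is increasing, it suffices to compare squared distances:
d²(Y, class-A) = (8−1)² + (28−25)² = 49 + 9 = 58
d²(Y, class-B) = (8−11)² + (28−9)² = 9 + 361 = 370
d²(Y, class-C) = (8−20)² + (28−26)² = 144 + 4 = 148
d²(Y, class-D) = (8−6)² + (28−25)² = 4 + 9 = 13
Sorted ascending: class-D, class-A, class-C, … — the second-nearest is class-A.

class-A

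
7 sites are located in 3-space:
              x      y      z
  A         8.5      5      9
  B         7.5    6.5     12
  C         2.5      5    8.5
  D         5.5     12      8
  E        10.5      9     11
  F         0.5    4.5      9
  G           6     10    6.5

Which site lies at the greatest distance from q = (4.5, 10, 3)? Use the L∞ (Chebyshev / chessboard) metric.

d(q,A) = max(4, 5, 6) = 6
d(q,B) = max(3, 3.5, 9) = 9
d(q,C) = max(2, 5, 5.5) = 5.5
d(q,D) = max(1, 2, 5) = 5
d(q,E) = max(6, 1, 8) = 8
d(q,F) = max(4, 5.5, 6) = 6
d(q,G) = max(1.5, 0, 3.5) = 3.5
The largest is to B.

B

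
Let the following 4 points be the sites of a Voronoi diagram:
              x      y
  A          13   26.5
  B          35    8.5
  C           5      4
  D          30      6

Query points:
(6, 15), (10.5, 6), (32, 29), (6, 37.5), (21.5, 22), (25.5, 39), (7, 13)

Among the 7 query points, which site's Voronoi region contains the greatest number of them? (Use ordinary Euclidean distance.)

A

(6, 15) — d² to each: A:181.25, B:883.25, C:122, D:657 → nearest is C
(10.5, 6) — d² to each: A:426.5, B:606.5, C:34.25, D:380.25 → nearest is C
(32, 29) — d² to each: A:367.25, B:429.25, C:1354, D:533 → nearest is A
(6, 37.5) — d² to each: A:170, B:1682, C:1123.25, D:1568.25 → nearest is A
(21.5, 22) — d² to each: A:92.5, B:364.5, C:596.25, D:328.25 → nearest is A
(25.5, 39) — d² to each: A:312.5, B:1020.5, C:1645.25, D:1109.25 → nearest is A
(7, 13) — d² to each: A:218.25, B:804.25, C:85, D:578 → nearest is C
Tally — A:4, C:3. A captures the most (4).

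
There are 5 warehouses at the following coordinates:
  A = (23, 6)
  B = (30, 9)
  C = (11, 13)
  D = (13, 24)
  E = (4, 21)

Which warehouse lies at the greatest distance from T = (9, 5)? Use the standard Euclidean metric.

Squared Euclidean distances:
|TA|² = (9−23)² + (5−6)² = 196 + 1 = 197
|TB|² = (9−30)² + (5−9)² = 441 + 16 = 457
|TC|² = (9−11)² + (5−13)² = 4 + 64 = 68
|TD|² = (9−13)² + (5−24)² = 16 + 361 = 377
|TE|² = (9−4)² + (5−21)² = 25 + 256 = 281
The largest is to B.

B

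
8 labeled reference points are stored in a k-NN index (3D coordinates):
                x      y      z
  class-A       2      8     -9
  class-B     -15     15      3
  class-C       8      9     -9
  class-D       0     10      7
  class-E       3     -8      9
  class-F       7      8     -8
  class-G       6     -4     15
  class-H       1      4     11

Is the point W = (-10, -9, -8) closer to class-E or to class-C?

Compare squared distances:
d²(W, class-E) = (-10−3)² + (-9−(-8))² + (-8−9)² = 169 + 1 + 289 = 459
d²(W, class-C) = (-10−8)² + (-9−9)² + (-8−(-9))² = 324 + 324 + 1 = 649
459 < 649, so class-E is closer.

class-E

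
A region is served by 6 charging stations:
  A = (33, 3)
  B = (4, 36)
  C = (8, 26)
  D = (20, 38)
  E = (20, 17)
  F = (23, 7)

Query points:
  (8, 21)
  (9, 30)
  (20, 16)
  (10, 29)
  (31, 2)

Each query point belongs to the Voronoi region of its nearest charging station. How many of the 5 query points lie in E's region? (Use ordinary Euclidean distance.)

1

(8, 21) — d² to each: A:949, B:241, C:25, D:433, E:160, F:421 → nearest is C
(9, 30) — d² to each: A:1305, B:61, C:17, D:185, E:290, F:725 → nearest is C
(20, 16) — d² to each: A:338, B:656, C:244, D:484, E:1, F:90 → nearest is E
(10, 29) — d² to each: A:1205, B:85, C:13, D:181, E:244, F:653 → nearest is C
(31, 2) — d² to each: A:5, B:1885, C:1105, D:1417, E:346, F:89 → nearest is A
1 of the 5 points has E as nearest.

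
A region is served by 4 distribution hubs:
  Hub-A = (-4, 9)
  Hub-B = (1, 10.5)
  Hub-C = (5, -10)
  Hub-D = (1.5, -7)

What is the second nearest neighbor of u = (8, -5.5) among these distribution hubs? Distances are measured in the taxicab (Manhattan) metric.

d(u, Hub-A) = |8−(-4)| + |-5.5−9| = 12 + 14.5 = 26.5
d(u, Hub-B) = |8−1| + |-5.5−10.5| = 7 + 16 = 23
d(u, Hub-C) = |8−5| + |-5.5−(-10)| = 3 + 4.5 = 7.5
d(u, Hub-D) = |8−1.5| + |-5.5−(-7)| = 6.5 + 1.5 = 8
Sorted ascending: Hub-C, Hub-D, Hub-B, … — the second-nearest is Hub-D.

Hub-D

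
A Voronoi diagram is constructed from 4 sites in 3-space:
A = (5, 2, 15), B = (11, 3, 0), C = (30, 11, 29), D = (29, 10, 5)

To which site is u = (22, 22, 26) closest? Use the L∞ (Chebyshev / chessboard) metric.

d(u,A) = max(17, 20, 11) = 20
d(u,B) = max(11, 19, 26) = 26
d(u,C) = max(8, 11, 3) = 11
d(u,D) = max(7, 12, 21) = 21
C is nearest.

C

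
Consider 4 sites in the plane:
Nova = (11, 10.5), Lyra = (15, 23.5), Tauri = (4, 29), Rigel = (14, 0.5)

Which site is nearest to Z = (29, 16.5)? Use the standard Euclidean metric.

Lyra

Since √ is increasing, it suffices to compare squared distances:
d²(Z, Nova) = (29−11)² + (16.5−10.5)² = 324 + 36 = 360
d²(Z, Lyra) = (29−15)² + (16.5−23.5)² = 196 + 49 = 245
d²(Z, Tauri) = (29−4)² + (16.5−29)² = 625 + 156.25 = 781.25
d²(Z, Rigel) = (29−14)² + (16.5−0.5)² = 225 + 256 = 481
Lyra is nearest.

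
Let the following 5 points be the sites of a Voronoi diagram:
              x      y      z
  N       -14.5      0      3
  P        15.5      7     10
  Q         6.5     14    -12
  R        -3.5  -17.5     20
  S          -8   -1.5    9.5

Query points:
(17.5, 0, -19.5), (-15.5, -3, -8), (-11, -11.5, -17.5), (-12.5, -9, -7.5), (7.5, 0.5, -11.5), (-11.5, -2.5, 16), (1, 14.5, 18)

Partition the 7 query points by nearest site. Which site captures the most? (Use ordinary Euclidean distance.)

N

(17.5, 0, -19.5) — d² to each: N:1530.25, P:923.25, Q:373.25, R:2307.5, S:1493.5 → nearest is Q
(-15.5, -3, -8) — d² to each: N:131, P:1385, Q:789, R:1138.25, S:364.75 → nearest is N
(-11, -11.5, -17.5) — d² to each: N:564.75, P:1800.75, Q:986.75, R:1498.5, S:838 → nearest is N
(-12.5, -9, -7.5) — d² to each: N:195.25, P:1346.25, Q:910.25, R:909.5, S:365.5 → nearest is N
(7.5, 0.5, -11.5) — d² to each: N:694.5, P:568.5, Q:183.5, R:1437.25, S:685.25 → nearest is Q
(-11.5, -2.5, 16) — d² to each: N:184.25, P:855.25, Q:1380.25, R:305, S:55.5 → nearest is S
(1, 14.5, 18) — d² to each: N:675.5, P:330.5, Q:930.5, R:1048.25, S:409.25 → nearest is P
Tally — N:3, P:1, Q:2, S:1. N captures the most (3).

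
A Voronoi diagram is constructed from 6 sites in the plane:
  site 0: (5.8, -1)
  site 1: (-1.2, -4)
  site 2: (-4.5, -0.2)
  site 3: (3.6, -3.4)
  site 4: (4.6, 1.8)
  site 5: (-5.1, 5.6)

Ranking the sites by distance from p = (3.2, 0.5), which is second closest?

site 0

Since √ is increasing, it suffices to compare squared distances:
d²(p, site 0) = 6.76 + 2.25 = 9.01
d²(p, site 1) = 19.36 + 20.25 = 39.61
d²(p, site 2) = 59.29 + 0.49 = 59.78
d²(p, site 3) = 0.16 + 15.21 = 15.37
d²(p, site 4) = 1.96 + 1.69 = 3.65
d²(p, site 5) = 68.89 + 26.01 = 94.9
Sorted ascending: site 4, site 0, site 3, … — the second-nearest is site 0.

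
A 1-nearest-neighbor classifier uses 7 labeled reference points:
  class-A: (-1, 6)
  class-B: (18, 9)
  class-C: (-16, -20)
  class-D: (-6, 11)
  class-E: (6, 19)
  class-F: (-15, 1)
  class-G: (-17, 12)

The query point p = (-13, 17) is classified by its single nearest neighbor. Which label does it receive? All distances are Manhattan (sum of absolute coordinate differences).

d(p, class-A) = |-13−(-1)| + |17−6| = 12 + 11 = 23
d(p, class-B) = |-13−18| + |17−9| = 31 + 8 = 39
d(p, class-C) = |-13−(-16)| + |17−(-20)| = 3 + 37 = 40
d(p, class-D) = |-13−(-6)| + |17−11| = 7 + 6 = 13
d(p, class-E) = |-13−6| + |17−19| = 19 + 2 = 21
d(p, class-F) = |-13−(-15)| + |17−1| = 2 + 16 = 18
d(p, class-G) = |-13−(-17)| + |17−12| = 4 + 5 = 9
Minimum is at class-G.

class-G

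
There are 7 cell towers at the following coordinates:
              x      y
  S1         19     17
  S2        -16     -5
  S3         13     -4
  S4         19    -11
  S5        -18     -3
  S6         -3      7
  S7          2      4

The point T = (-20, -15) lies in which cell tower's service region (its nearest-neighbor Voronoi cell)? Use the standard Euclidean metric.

S2

Since √ is increasing, it suffices to compare squared distances:
|TS1|² = (-20−19)² + (-15−17)² = 1521 + 1024 = 2545
|TS2|² = (-20−(-16))² + (-15−(-5))² = 16 + 100 = 116
|TS3|² = (-20−13)² + (-15−(-4))² = 1089 + 121 = 1210
|TS4|² = (-20−19)² + (-15−(-11))² = 1521 + 16 = 1537
|TS5|² = (-20−(-18))² + (-15−(-3))² = 4 + 144 = 148
|TS6|² = (-20−(-3))² + (-15−7)² = 289 + 484 = 773
|TS7|² = (-20−2)² + (-15−4)² = 484 + 361 = 845
S2 is nearest.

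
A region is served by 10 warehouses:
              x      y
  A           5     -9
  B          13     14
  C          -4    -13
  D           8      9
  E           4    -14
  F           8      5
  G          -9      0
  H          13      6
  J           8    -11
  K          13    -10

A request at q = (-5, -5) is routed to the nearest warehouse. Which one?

Compare squared distances (the ordering matches that of the actual distances):
|qA|² = 100 + 16 = 116
|qB|² = 324 + 361 = 685
|qC|² = 1 + 64 = 65
|qD|² = 169 + 196 = 365
|qE|² = 81 + 81 = 162
|qF|² = 169 + 100 = 269
|qG|² = 16 + 25 = 41
|qH|² = 324 + 121 = 445
|qJ|² = 169 + 36 = 205
|qK|² = 324 + 25 = 349
Minimum is at G.

G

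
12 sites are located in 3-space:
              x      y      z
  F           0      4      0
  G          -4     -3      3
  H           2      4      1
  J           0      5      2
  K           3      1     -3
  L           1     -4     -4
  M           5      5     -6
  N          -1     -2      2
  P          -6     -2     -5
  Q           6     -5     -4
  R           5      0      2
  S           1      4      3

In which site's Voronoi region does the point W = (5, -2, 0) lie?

R

Squared Euclidean distances:
|WF|² = 25 + 36 + 0 = 61
|WG|² = 81 + 1 + 9 = 91
|WH|² = 9 + 36 + 1 = 46
|WJ|² = 25 + 49 + 4 = 78
|WK|² = 4 + 9 + 9 = 22
|WL|² = 16 + 4 + 16 = 36
|WM|² = 0 + 49 + 36 = 85
|WN|² = 36 + 0 + 4 = 40
|WP|² = 121 + 0 + 25 = 146
|WQ|² = 1 + 9 + 16 = 26
|WR|² = 0 + 4 + 4 = 8
|WS|² = 16 + 36 + 9 = 61
Minimum is at R.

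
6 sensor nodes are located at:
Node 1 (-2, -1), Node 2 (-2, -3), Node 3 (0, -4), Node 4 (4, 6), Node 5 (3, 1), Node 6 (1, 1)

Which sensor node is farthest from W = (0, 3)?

Squared Euclidean distances:
d²(W, Node 1) = (0−(-2))² + (3−(-1))² = 4 + 16 = 20
d²(W, Node 2) = (0−(-2))² + (3−(-3))² = 4 + 36 = 40
d²(W, Node 3) = (0−0)² + (3−(-4))² = 0 + 49 = 49
d²(W, Node 4) = (0−4)² + (3−6)² = 16 + 9 = 25
d²(W, Node 5) = (0−3)² + (3−1)² = 9 + 4 = 13
d²(W, Node 6) = (0−1)² + (3−1)² = 1 + 4 = 5
The largest is to Node 3.

Node 3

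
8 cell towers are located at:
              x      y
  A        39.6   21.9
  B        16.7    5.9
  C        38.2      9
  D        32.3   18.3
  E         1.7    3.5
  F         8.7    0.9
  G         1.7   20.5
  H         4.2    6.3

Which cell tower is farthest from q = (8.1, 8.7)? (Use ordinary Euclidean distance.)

A

Squared Euclidean distances:
|qA|² = (8.1−39.6)² + (8.7−21.9)² = 992.25 + 174.24 = 1166.49
|qB|² = (8.1−16.7)² + (8.7−5.9)² = 73.96 + 7.84 = 81.8
|qC|² = (8.1−38.2)² + (8.7−9)² = 906.01 + 0.09 = 906.1
|qD|² = (8.1−32.3)² + (8.7−18.3)² = 585.64 + 92.16 = 677.8
|qE|² = (8.1−1.7)² + (8.7−3.5)² = 40.96 + 27.04 = 68
|qF|² = (8.1−8.7)² + (8.7−0.9)² = 0.36 + 60.84 = 61.2
|qG|² = (8.1−1.7)² + (8.7−20.5)² = 40.96 + 139.24 = 180.2
|qH|² = (8.1−4.2)² + (8.7−6.3)² = 15.21 + 5.76 = 20.97
The largest is to A.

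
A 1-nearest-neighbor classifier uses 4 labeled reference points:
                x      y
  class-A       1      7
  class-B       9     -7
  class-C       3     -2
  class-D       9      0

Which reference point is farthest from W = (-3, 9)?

class-B

Since √ is increasing, it suffices to compare squared distances:
d²(W, class-A) = (-3−1)² + (9−7)² = 16 + 4 = 20
d²(W, class-B) = (-3−9)² + (9−(-7))² = 144 + 256 = 400
d²(W, class-C) = (-3−3)² + (9−(-2))² = 36 + 121 = 157
d²(W, class-D) = (-3−9)² + (9−0)² = 144 + 81 = 225
The largest is to class-B.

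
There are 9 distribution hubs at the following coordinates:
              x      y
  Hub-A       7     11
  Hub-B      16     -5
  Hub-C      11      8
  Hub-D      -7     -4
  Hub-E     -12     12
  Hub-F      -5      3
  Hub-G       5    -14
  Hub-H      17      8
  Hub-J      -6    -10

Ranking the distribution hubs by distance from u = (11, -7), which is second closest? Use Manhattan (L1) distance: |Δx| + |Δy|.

Hub-G

d(u, Hub-A) = 4 + 18 = 22
d(u, Hub-B) = 5 + 2 = 7
d(u, Hub-C) = 0 + 15 = 15
d(u, Hub-D) = 18 + 3 = 21
d(u, Hub-E) = 23 + 19 = 42
d(u, Hub-F) = 16 + 10 = 26
d(u, Hub-G) = 6 + 7 = 13
d(u, Hub-H) = 6 + 15 = 21
d(u, Hub-J) = 17 + 3 = 20
Sorted ascending: Hub-B, Hub-G, Hub-C, … — the second-nearest is Hub-G.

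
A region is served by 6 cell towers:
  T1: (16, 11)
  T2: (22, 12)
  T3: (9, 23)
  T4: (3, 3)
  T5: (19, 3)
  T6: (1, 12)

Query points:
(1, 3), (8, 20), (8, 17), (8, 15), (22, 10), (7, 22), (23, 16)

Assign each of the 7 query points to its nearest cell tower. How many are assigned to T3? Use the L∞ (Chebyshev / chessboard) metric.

(1, 3) — d to each: T1:15, T2:21, T3:20, T4:2, T5:18, T6:9 → nearest is T4
(8, 20) — d to each: T1:9, T2:14, T3:3, T4:17, T5:17, T6:8 → nearest is T3
(8, 17) — d to each: T1:8, T2:14, T3:6, T4:14, T5:14, T6:7 → nearest is T3
(8, 15) — d to each: T1:8, T2:14, T3:8, T4:12, T5:12, T6:7 → nearest is T6
(22, 10) — d to each: T1:6, T2:2, T3:13, T4:19, T5:7, T6:21 → nearest is T2
(7, 22) — d to each: T1:11, T2:15, T3:2, T4:19, T5:19, T6:10 → nearest is T3
(23, 16) — d to each: T1:7, T2:4, T3:14, T4:20, T5:13, T6:22 → nearest is T2
3 of the 7 points have T3 as nearest.

3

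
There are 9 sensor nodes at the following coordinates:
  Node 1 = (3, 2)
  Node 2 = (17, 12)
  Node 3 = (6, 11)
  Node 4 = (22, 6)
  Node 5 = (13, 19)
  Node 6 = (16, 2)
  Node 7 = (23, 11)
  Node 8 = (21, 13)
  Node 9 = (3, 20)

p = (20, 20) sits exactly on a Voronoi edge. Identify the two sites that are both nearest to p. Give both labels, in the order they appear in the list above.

Squared distances from p to each site:
d²(p, Node 1) = (20−3)² + (20−2)² = 289 + 324 = 613
d²(p, Node 2) = (20−17)² + (20−12)² = 9 + 64 = 73
d²(p, Node 3) = (20−6)² + (20−11)² = 196 + 81 = 277
d²(p, Node 4) = (20−22)² + (20−6)² = 4 + 196 = 200
d²(p, Node 5) = (20−13)² + (20−19)² = 49 + 1 = 50
d²(p, Node 6) = (20−16)² + (20−2)² = 16 + 324 = 340
d²(p, Node 7) = (20−23)² + (20−11)² = 9 + 81 = 90
d²(p, Node 8) = (20−21)² + (20−13)² = 1 + 49 = 50
d²(p, Node 9) = (20−3)² + (20−20)² = 289 + 0 = 289
p is equidistant from Node 5 and Node 8 (both at squared distance 50), and every other site is strictly farther — so p lies on the Node 5–Node 8 Voronoi edge.

Node 5 and Node 8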